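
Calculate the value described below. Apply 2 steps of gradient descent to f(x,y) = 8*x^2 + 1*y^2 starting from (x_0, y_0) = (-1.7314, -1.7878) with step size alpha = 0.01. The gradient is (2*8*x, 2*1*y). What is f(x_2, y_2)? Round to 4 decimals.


Gradient descent on f(x,y) = 8*x^2 + 1*y^2.
Starting point: (-1.7314, -1.7878), alpha = 0.01
Step 1: grad_x = 2*8*-1.7314 = -27.7024, grad_y = 2*1*-1.7878 = -3.5756
  x_1 = -1.7314 - 0.01*-27.7024 = -1.4544
  y_1 = -1.7878 - 0.01*-3.5756 = -1.752
Step 2: grad_x = 2*8*-1.4544 = -23.27, grad_y = 2*1*-1.752 = -3.5041
  x_2 = -1.4544 - 0.01*-23.27 = -1.2217
  y_2 = -1.752 - 0.01*-3.5041 = -1.717
f(-1.2217, -1.717) = 8*(-1.2217)^2 + 1*(-1.717)^2 = 14.888


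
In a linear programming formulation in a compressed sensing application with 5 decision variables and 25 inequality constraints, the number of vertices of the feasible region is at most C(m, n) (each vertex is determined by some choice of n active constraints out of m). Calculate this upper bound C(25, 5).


Each vertex corresponds to some choice of n active constraints out of m, so the number of vertices is at most C(m, n) = m! / (n!(m-n)!).
m = 25, n = 5
Numerator: 25 * 24 * 23 * 22 * 21
Denominator: 5! = 120
C(25, 5) = 53130


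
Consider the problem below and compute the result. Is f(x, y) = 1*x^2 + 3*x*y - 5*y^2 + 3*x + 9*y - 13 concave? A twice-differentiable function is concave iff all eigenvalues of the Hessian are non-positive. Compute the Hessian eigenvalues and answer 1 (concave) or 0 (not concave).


The Hessian of f(x,y) = 1*x^2 + 3*x*y - 5*y^2 + 3*x + 9*y - 13 is:
H = [[2, 3], [3, -10]]
Trace = 2 - 10 = -8
Determinant = 2*-10 - (3)^2 = -29
Discriminant = (-8)^2 - 4*-29 = 180.0
Eigenvalues: lambda_1 = -10.7082, lambda_2 = 2.7082
The function is not concave.

0


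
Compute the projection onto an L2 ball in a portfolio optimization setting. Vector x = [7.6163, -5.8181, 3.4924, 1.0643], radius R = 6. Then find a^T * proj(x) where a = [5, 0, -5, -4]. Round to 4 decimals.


Step 1: Compute ||x|| (intermediates to 6 decimals).
||x|| = sqrt(7.6163^2 + (-5.8181)^2 + 3.4924^2 + 1.0643^2) = 10.256116
Step 2: Project.
Since ||x|| > R, scale = R/||x|| = 6/10.256116 = 0.585017, proj(x) = scale * x
proj(x) = [4.455665, -3.403687, 2.043113, 0.622634]
Step 3: Dot product.
a^T * proj(x) = 5*4.455665 + 0*(-3.403687) - 5*2.043113 - 4*0.622634 = 9.5722


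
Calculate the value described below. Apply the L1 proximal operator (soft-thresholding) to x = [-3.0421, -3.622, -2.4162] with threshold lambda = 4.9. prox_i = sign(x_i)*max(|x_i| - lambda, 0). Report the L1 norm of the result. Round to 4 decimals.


Soft-thresholding with lambda = 4.9:
prox(-3.0421) = sign(-3.0421)*max(|-3.0421| - 4.9, 0) = 0.0
prox(-3.622) = sign(-3.622)*max(|-3.622| - 4.9, 0) = 0.0
prox(-2.4162) = sign(-2.4162)*max(|-2.4162| - 4.9, 0) = 0.0
prox(x) = [0.0, 0.0, 0.0]
||prox(x)||_1 = 0.0 + 0.0 + 0.0 = 0.0


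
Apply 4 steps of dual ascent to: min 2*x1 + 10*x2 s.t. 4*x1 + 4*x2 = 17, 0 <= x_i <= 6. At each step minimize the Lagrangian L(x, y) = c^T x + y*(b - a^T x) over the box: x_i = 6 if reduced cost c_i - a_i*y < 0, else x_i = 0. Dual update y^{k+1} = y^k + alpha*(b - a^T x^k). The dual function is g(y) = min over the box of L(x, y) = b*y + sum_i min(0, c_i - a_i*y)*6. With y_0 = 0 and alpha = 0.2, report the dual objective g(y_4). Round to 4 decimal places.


Dual ascent for LP: min 2*x1 + 10*x2, 4*x1 + 4*x2 = 17, 0 <= x_i <= 6
Step 1: y^k = 0.0, reduced costs: (2.0, 10.0)
  x^k = (0.0, 0.0), subgradient = b - a^T x = 17.0
  y^{k+1} = 0.0 + 0.2*17.0 = 3.4
Step 2: y^k = 3.4, reduced costs: (-11.6, -3.6)
  x^k = (6.0, 6.0), subgradient = b - a^T x = -31.0
  y^{k+1} = 3.4 + 0.2*-31.0 = -2.8
Step 3: y^k = -2.8, reduced costs: (13.2, 21.2)
  x^k = (0.0, 0.0), subgradient = b - a^T x = 17.0
  y^{k+1} = -2.8 + 0.2*17.0 = 0.6
Step 4: y^k = 0.6, reduced costs: (-0.4, 7.6)
  x^k = (6.0, 0.0), subgradient = b - a^T x = -7.0
  y^{k+1} = 0.6 + 0.2*-7.0 = -0.8
Dual objective at y_4 = -0.8: reduced costs (5.2, 13.2), box minimizer x = (0.0, 0.0)
g(y_4) = b*y + (c1 - a1*y)*x1 + (c2 - a2*y)*x2 = 17*(-0.8) + 5.2*0.0 + 13.2*0.0 = -13.6 + 0.0 + 0.0 = -13.6


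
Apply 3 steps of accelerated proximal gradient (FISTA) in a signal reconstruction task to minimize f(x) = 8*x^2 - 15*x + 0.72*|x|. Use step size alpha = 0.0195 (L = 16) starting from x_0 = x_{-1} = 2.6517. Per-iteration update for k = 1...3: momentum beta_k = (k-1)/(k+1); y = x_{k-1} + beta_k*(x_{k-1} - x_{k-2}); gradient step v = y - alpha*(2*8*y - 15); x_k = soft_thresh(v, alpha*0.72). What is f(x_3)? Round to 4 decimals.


FISTA on f(x) = 8*x^2 - 15*x + 0.72*|x|
L = 16, alpha = 0.0195
Iteration 1: beta = 0.0, y = 2.6517 + 0.0*(2.6517 - 2.6517) = 2.6517
  grad(y) = 27.4272, v = y - alpha*grad = 2.1169
  prox(v) = soft_thresh(2.1169, 0.014) = 2.1028
Iteration 2: beta = 0.3333, y = 2.1028 + 0.3333*(2.1028 - 2.6517) = 1.9199
  grad(y) = 15.718, v = y - alpha*grad = 1.6134
  prox(v) = soft_thresh(1.6134, 0.014) = 1.5993
Iteration 3: beta = 0.5, y = 1.5993 + 0.5*(1.5993 - 2.1028) = 1.3476
  grad(y) = 6.5613, v = y - alpha*grad = 1.2196
  prox(v) = soft_thresh(1.2196, 0.014) = 1.2056
f(x_3) = 8*1.2056^2 - 15*1.2056 + 0.72*|1.2056| = -5.5882


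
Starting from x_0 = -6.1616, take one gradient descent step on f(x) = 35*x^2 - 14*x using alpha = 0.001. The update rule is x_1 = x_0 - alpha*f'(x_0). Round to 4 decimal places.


We compute the gradient at x_0 and apply the update.
f'(x) = 70*x - 14
f'(-6.1616) = 70*-6.1616 - 14 = -445.312
x_1 = -6.1616 - 0.001*-445.312 = -5.7163


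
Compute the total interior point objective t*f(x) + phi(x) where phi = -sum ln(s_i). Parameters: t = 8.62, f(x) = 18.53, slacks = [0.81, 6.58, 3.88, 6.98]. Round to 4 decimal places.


Step 1: Compute log-barrier.
ln values: [-0.2107, 1.884, 1.3558, 1.943]
phi = -(-0.2107 + 1.884 + 1.3558 + 1.943) = -4.9722
Step 2: Compute augmented objective.
t*f(x) = 8.62*18.53 = 159.7286
Total = 159.7286 - 4.9722 = 154.7564


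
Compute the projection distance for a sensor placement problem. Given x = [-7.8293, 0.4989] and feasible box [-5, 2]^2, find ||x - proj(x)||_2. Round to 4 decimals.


Project each component onto [-5, 2].
clip(-7.8293) = -5.0, clip(0.4989) = 0.4989
Projection = [-5.0, 0.4989]
Squared diffs: [8.0049, 0.0]
Distance = sqrt(8.0049) = 2.8293


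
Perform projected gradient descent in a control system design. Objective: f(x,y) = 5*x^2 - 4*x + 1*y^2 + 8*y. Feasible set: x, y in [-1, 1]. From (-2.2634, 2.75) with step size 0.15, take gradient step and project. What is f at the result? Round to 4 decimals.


Step 1: Compute gradient at (-2.2634, 2.75).
grad_x = 2*5*-2.2634 - 4 = -26.634
grad_y = 2*1*2.75 + 8 = 13.5
Step 2: Gradient step.
x_raw = -2.2634 - 0.15*-26.634 = 1.7317
y_raw = 2.75 - 0.15*13.5 = 0.725
Step 3: Project onto [-1, 1].
x_proj = clip(1.7317) = 1.0
y_proj = clip(0.725) = 0.725
Step 4: Evaluate f.
f(1.0, 0.725) = 7.3256


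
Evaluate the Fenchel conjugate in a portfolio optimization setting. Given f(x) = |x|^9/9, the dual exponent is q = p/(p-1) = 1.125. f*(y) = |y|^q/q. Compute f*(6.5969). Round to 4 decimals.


The conjugate exponent q satisfies 1/p + 1/q = 1.
p = 9, so q = 9/(9 - 1) = 1.125
|y|^q = 6.5969^1.125 = 8.3514
f*(6.5969) = 8.3514 / 1.125 = 7.4234


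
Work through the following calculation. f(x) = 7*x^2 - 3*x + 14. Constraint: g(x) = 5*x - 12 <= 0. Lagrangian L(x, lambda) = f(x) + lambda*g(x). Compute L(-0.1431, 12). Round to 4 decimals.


Step 1: Evaluate f(x).
f(-0.1431) = 7*(-0.1431)^2 - 3*(-0.1431) + 14 = 14.5726
Step 2: Evaluate g(x).
g(-0.1431) = 5*-0.1431 - 12 = -12.7155
Step 3: Compute Lagrangian.
L = 14.5726 + 12*-12.7155 = -138.0134


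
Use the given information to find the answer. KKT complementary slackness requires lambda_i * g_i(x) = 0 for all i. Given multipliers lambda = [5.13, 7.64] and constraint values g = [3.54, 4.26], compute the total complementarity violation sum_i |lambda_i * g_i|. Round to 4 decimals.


KKT complementary slackness check:
lambda_1 * g_1 = 5.13 * 3.54 = 18.1602
lambda_2 * g_2 = 7.64 * 4.26 = 32.5464
Total violation = 18.1602 + 32.5464 = 50.7066


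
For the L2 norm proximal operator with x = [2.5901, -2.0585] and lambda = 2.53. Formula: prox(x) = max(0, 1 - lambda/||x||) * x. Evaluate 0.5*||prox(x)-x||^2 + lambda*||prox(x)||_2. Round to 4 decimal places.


Step 1: Compute ||x||.
||x|| = 3.3085
Step 2: Compute scaling factor.
scale = max(0, 1 - 2.53/3.3085) = 0.2353
Step 3: prox(x) = [0.6094, -0.4844]
||prox(x)|| = 0.7785
Step 4: Proximal objective.
0.5*||prox-x||^2 = 3.2005
lambda*||prox|| = 1.9696
Total = 5.17


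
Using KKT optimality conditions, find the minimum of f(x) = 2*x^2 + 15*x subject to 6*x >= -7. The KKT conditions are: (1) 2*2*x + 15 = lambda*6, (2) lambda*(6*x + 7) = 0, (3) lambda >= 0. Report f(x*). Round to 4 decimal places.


Step 1: Try lambda = 0 (constraint inactive).
x_unc = -15/(2*2) = -3.75
Check: 6*-3.75 = -22.5 < -7 -- violated!
Step 2: Constraint must be active: 6*x = -7
x* = -7/6 = -1.1667 (rounded; the exact value -7/6 is used below)
lambda = (2*2*(-7/6) + 15)/6 = 1.7222
Step 3: Compute optimal value.
f(x*) = 2*(-7/6)^2 + 15*(-7/6) = -14.7778


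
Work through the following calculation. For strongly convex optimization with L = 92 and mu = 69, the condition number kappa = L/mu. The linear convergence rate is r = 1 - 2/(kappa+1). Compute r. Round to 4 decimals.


Step 1: Compute the condition number.
kappa = L/mu = 92/69 = 1.3333
Step 2: Compute the convergence rate.
r = 1 - 2/(kappa + 1) = 1 - 2*mu/(L + mu) = (L - mu)/(L + mu) = 23/161 = 0.1429


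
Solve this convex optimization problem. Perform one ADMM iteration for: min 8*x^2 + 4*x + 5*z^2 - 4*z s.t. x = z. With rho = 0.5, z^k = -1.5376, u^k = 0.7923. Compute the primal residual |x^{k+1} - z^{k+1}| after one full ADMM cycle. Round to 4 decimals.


ADMM iteration with rho = 0.5, z^k = -1.5376, u^k = 0.7923
Step 1: x-update.
Minimize 8*x^2 + 4*x + (0.5/2)*(x + 1.5376 + 0.7923)^2
FOC: (2*8 + 0.5)*x = -4 + 0.5*(-1.5376 - 0.7923)
x^{k+1} = -0.313
Step 2: z-update.
Minimize 5*z^2 - 4*z + (0.5/2)*(-0.313 - z + 0.7923)^2
FOC: (2*5 + 0.5)*z = 4 + 0.5*(-0.313 + 0.7923)
z^{k+1} = 0.4038
Step 3: u-update.
u^{k+1} = 0.7923 - 0.313 - 0.4038 = 0.0755
Step 4: Primal residual = |-0.313 - 0.4038| = 0.7168


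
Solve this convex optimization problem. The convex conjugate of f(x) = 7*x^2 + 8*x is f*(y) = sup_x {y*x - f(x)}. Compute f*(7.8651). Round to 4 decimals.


f*(y) = sup_x {y*x - a*x^2 - b*x} = sup_x {(y-b)*x - a*x^2}
FOC: (y - b) - 2a*x = 0 => x* = (y - b)/(2a)
x* = (7.8651 - 8)/(2*7) = -0.0096
f*(7.8651) = (y-b)^2/(4a) = (7.8651 - 8)^2/(4*7)
= 0.0182/28 = 0.0006


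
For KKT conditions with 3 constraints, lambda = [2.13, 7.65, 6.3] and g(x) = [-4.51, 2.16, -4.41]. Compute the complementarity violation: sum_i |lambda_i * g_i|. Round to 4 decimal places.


KKT complementary slackness check:
lambda_1 * g_1 = 2.13 * -4.51 = -9.6063
lambda_2 * g_2 = 7.65 * 2.16 = 16.524
lambda_3 * g_3 = 6.3 * -4.41 = -27.783
Total violation = 9.6063 + 16.524 + 27.783 = 53.9133


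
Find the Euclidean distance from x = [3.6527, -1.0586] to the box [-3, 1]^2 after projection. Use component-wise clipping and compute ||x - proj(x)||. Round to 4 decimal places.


Project each component onto [-3, 1].
clip(3.6527) = 1.0, clip(-1.0586) = -1.0586
Projection = [1.0, -1.0586]
Squared diffs: [7.0368, 0.0]
Distance = sqrt(7.0368) = 2.6527


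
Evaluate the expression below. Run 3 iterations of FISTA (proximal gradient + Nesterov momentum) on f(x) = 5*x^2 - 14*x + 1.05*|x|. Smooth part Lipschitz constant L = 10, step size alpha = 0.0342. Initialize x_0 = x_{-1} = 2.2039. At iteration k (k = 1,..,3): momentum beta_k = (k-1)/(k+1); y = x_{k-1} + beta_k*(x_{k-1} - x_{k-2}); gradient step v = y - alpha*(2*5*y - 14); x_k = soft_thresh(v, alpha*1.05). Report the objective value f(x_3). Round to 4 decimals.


FISTA on f(x) = 5*x^2 - 14*x + 1.05*|x|
L = 10, alpha = 0.0342
Iteration 1: beta = 0.0, y = 2.2039 + 0.0*(2.2039 - 2.2039) = 2.2039
  grad(y) = 8.039, v = y - alpha*grad = 1.929
  prox(v) = soft_thresh(1.929, 0.0359) = 1.8931
Iteration 2: beta = 0.3333, y = 1.8931 + 0.3333*(1.8931 - 2.2039) = 1.7894
  grad(y) = 3.8944, v = y - alpha*grad = 1.6563
  prox(v) = soft_thresh(1.6563, 0.0359) = 1.6203
Iteration 3: beta = 0.5, y = 1.6203 + 0.5*(1.6203 - 1.8931) = 1.484
  grad(y) = 0.8399, v = y - alpha*grad = 1.4553
  prox(v) = soft_thresh(1.4553, 0.0359) = 1.4194
f(x_3) = 5*1.4194^2 - 14*1.4194 + 1.05*|1.4194| = -8.3078


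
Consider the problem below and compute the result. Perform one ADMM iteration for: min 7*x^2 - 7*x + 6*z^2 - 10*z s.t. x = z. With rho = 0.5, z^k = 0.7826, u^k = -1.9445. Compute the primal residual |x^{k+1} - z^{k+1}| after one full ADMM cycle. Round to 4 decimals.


ADMM iteration with rho = 0.5, z^k = 0.7826, u^k = -1.9445
Step 1: x-update.
Minimize 7*x^2 - 7*x + (0.5/2)*(x - 0.7826 - 1.9445)^2
FOC: (2*7 + 0.5)*x = 7 + 0.5*(0.7826 + 1.9445)
x^{k+1} = 0.5768
Step 2: z-update.
Minimize 6*z^2 - 10*z + (0.5/2)*(0.5768 - z - 1.9445)^2
FOC: (2*6 + 0.5)*z = 10 + 0.5*(0.5768 - 1.9445)
z^{k+1} = 0.7453
Step 3: u-update.
u^{k+1} = -1.9445 + 0.5768 - 0.7453 = -2.113
Step 4: Primal residual = |0.5768 - 0.7453| = 0.1685


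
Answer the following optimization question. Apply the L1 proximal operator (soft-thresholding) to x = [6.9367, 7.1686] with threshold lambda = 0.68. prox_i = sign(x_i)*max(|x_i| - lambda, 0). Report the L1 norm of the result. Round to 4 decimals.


Soft-thresholding with lambda = 0.68:
prox(6.9367) = sign(6.9367)*max(|6.9367| - 0.68, 0) = 6.2567
prox(7.1686) = sign(7.1686)*max(|7.1686| - 0.68, 0) = 6.4886
prox(x) = [6.2567, 6.4886]
||prox(x)||_1 = 6.2567 + 6.4886 = 12.7453


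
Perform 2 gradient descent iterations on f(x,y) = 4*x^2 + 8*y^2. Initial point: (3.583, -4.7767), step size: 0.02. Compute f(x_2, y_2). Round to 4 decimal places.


Gradient descent on f(x,y) = 4*x^2 + 8*y^2.
Starting point: (3.583, -4.7767), alpha = 0.02
Step 1: grad_x = 2*4*3.583 = 28.664, grad_y = 2*8*-4.7767 = -76.4272
  x_1 = 3.583 - 0.02*28.664 = 3.0097
  y_1 = -4.7767 - 0.02*-76.4272 = -3.2482
Step 2: grad_x = 2*4*3.0097 = 24.0778, grad_y = 2*8*-3.2482 = -51.9705
  x_2 = 3.0097 - 0.02*24.0778 = 2.5282
  y_2 = -3.2482 - 0.02*-51.9705 = -2.2087
f(2.5282, -2.2087) = 4*2.5282^2 + 8*(-2.2087)^2 = 64.5949


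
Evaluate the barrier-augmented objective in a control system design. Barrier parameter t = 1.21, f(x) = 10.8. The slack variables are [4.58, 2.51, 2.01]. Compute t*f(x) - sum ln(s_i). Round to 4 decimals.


Step 1: Compute log-barrier.
ln values: [1.5217, 0.9203, 0.6981]
phi = -(1.5217 + 0.9203 + 0.6981) = -3.1401
Step 2: Compute augmented objective.
t*f(x) = 1.21*10.8 = 13.068
Total = 13.068 - 3.1401 = 9.9279


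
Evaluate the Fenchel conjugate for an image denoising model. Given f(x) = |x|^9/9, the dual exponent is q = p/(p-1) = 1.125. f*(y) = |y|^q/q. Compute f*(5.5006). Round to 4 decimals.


The conjugate exponent q satisfies 1/p + 1/q = 1.
p = 9, so q = 9/(9 - 1) = 1.125
|y|^q = 5.5006^1.125 = 6.8071
f*(5.5006) = 6.8071 / 1.125 = 6.0507


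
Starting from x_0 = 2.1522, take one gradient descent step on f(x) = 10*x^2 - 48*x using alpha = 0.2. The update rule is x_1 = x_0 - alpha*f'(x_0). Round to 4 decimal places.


We compute the gradient at x_0 and apply the update.
f'(x) = 20*x - 48
f'(2.1522) = 20*2.1522 - 48 = -4.956
x_1 = 2.1522 - 0.2*-4.956 = 3.1434


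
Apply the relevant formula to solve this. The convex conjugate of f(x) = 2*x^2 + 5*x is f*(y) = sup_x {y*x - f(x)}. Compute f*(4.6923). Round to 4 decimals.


f*(y) = sup_x {y*x - a*x^2 - b*x} = sup_x {(y-b)*x - a*x^2}
FOC: (y - b) - 2a*x = 0 => x* = (y - b)/(2a)
x* = (4.6923 - 5)/(2*2) = -0.0769
f*(4.6923) = (y-b)^2/(4a) = (4.6923 - 5)^2/(4*2)
= 0.0947/8 = 0.0118


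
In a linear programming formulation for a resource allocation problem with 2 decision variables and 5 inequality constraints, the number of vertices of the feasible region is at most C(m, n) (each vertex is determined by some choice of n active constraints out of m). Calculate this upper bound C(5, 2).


Each vertex corresponds to some choice of n active constraints out of m, so the number of vertices is at most C(m, n) = m! / (n!(m-n)!).
m = 5, n = 2
Numerator: 5 * 4
Denominator: 2! = 2
C(5, 2) = 10


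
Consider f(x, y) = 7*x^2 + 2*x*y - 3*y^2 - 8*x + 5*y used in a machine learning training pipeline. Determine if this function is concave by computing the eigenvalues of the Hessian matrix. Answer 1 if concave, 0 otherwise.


The Hessian of f(x,y) = 7*x^2 + 2*x*y - 3*y^2 - 8*x + 5*y is:
H = [[14, 2], [2, -6]]
Trace = 14 - 6 = 8
Determinant = 14*-6 - (2)^2 = -88
Discriminant = (8)^2 - 4*-88 = 416.0
Eigenvalues: lambda_1 = -6.198, lambda_2 = 14.198
The function is not concave.

0


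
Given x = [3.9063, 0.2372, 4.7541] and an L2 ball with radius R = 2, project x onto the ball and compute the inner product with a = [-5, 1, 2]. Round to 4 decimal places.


Step 1: Compute ||x|| (intermediates to 6 decimals).
||x|| = sqrt(3.9063^2 + 0.2372^2 + 4.7541^2) = 6.157671
Step 2: Project.
Since ||x|| > R, scale = R/||x|| = 2/6.157671 = 0.324798, proj(x) = scale * x
proj(x) = [1.268758, 0.077042, 1.544122]
Step 3: Dot product.
a^T * proj(x) = -5*1.268758 + 1*0.077042 + 2*1.544122 = -3.1785


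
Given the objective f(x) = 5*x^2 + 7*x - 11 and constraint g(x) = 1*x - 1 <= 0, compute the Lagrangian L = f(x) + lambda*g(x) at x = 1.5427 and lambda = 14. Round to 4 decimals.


Step 1: Evaluate f(x).
f(1.5427) = 5*1.5427^2 + 7*1.5427 - 11 = 11.6985
Step 2: Evaluate g(x).
g(1.5427) = 1*1.5427 - 1 = 0.5427
Step 3: Compute Lagrangian.
L = 11.6985 + 14*0.5427 = 19.2963


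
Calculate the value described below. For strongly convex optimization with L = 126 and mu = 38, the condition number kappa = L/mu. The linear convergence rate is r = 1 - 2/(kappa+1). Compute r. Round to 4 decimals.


Step 1: Compute the condition number.
kappa = L/mu = 126/38 = 3.3158
Step 2: Compute the convergence rate.
r = 1 - 2/(kappa + 1) = 1 - 2*mu/(L + mu) = (L - mu)/(L + mu) = 88/164 = 0.5366


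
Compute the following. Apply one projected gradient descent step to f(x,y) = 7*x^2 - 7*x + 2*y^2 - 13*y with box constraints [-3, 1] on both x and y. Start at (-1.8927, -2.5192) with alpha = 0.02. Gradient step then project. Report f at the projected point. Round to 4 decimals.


Step 1: Compute gradient at (-1.8927, -2.5192).
grad_x = 2*7*-1.8927 - 7 = -33.4978
grad_y = 2*2*-2.5192 - 13 = -23.0768
Step 2: Gradient step.
x_raw = -1.8927 - 0.02*-33.4978 = -1.2227
y_raw = -2.5192 - 0.02*-23.0768 = -2.0577
Step 3: Project onto [-3, 1].
x_proj = clip(-1.2227) = -1.2227
y_proj = clip(-2.0577) = -2.0577
Step 4: Evaluate f.
f(-1.2227, -2.0577) = 54.2425


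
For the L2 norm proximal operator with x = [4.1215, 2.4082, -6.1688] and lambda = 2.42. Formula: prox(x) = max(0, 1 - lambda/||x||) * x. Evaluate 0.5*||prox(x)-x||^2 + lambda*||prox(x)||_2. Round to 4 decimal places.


Step 1: Compute ||x||.
||x|| = 7.8
Step 2: Compute scaling factor.
scale = max(0, 1 - 2.42/7.8) = 0.6897
Step 3: prox(x) = [2.8428, 1.661, -4.2549]
||prox(x)|| = 5.38
Step 4: Proximal objective.
0.5*||prox-x||^2 = 2.9282
lambda*||prox|| = 13.0196
Total = 15.9478


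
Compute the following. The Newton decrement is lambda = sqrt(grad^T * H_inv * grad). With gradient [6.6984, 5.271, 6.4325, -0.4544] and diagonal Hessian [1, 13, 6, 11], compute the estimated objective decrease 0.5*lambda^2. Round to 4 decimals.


Step 1: H is diagonal, so H^(-1) * g = [6.6984, 0.4055, 1.0721, -0.0413].
Step 2: g^T H^(-1) g = sum_i g_i^2 / H_ii
  = (6.6984)^2/1 + (5.271)^2/13 + (6.4325)^2/6 + (-0.4544)^2/11
  = 44.8686 + 2.1372 + 6.8962 + 0.0188 = 53.9207
Step 3: Objective decrease = 0.5 * g^T H^(-1) g = 26.9603


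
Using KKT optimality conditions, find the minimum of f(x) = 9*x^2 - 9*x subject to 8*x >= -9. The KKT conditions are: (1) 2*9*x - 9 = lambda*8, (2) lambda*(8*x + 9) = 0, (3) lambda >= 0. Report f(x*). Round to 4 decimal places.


Step 1: Try lambda = 0 (constraint inactive).
Stationarity: 2*9*x - 9 = 0
x* = 9/(2*9) = 0.5
Check constraint: 8*0.5 = 4.0 >= -9 -- satisfied.
Step 2: Compute optimal value.
f(x*) = 9*0.5^2 - 9*0.5 = -2.25


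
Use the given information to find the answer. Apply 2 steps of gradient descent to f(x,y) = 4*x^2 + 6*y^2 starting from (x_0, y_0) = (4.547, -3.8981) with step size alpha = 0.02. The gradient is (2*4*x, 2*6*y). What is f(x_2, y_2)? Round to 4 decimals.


Gradient descent on f(x,y) = 4*x^2 + 6*y^2.
Starting point: (4.547, -3.8981), alpha = 0.02
Step 1: grad_x = 2*4*4.547 = 36.376, grad_y = 2*6*-3.8981 = -46.7772
  x_1 = 4.547 - 0.02*36.376 = 3.8195
  y_1 = -3.8981 - 0.02*-46.7772 = -2.9626
Step 2: grad_x = 2*4*3.8195 = 30.5558, grad_y = 2*6*-2.9626 = -35.5507
  x_2 = 3.8195 - 0.02*30.5558 = 3.2084
  y_2 = -2.9626 - 0.02*-35.5507 = -2.2515
f(3.2084, -2.2515) = 4*3.2084^2 + 6*(-2.2515)^2 = 71.591


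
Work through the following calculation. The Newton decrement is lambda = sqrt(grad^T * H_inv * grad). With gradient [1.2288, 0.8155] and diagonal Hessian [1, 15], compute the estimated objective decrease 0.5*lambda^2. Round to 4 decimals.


Step 1: H is diagonal, so H^(-1) * g = [1.2288, 0.0544].
Step 2: g^T H^(-1) g = sum_i g_i^2 / H_ii
  = (1.2288)^2/1 + (0.8155)^2/15
  = 1.5099 + 0.0443 = 1.5543
Step 3: Objective decrease = 0.5 * g^T H^(-1) g = 0.7771


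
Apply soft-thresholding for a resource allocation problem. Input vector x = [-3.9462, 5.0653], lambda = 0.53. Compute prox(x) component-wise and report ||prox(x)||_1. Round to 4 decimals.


Soft-thresholding with lambda = 0.53:
prox(-3.9462) = sign(-3.9462)*max(|-3.9462| - 0.53, 0) = -3.4162
prox(5.0653) = sign(5.0653)*max(|5.0653| - 0.53, 0) = 4.5353
prox(x) = [-3.4162, 4.5353]
||prox(x)||_1 = 3.4162 + 4.5353 = 7.9515


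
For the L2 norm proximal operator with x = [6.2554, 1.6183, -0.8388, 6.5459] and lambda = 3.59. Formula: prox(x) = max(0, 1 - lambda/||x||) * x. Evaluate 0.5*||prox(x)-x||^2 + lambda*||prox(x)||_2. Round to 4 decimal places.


Step 1: Compute ||x||.
||x|| = 9.2359
Step 2: Compute scaling factor.
scale = max(0, 1 - 3.59/9.2359) = 0.6113
Step 3: prox(x) = [3.8239, 0.9893, -0.5128, 4.0015]
||prox(x)|| = 5.6459
Step 4: Proximal objective.
0.5*||prox-x||^2 = 6.4441
lambda*||prox|| = 20.2688
Total = 26.7127


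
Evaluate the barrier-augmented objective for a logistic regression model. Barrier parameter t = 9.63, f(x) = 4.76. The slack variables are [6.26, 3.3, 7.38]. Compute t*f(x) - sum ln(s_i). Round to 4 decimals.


Step 1: Compute log-barrier.
ln values: [1.8342, 1.1939, 1.9988]
phi = -(1.8342 + 1.1939 + 1.9988) = -5.0269
Step 2: Compute augmented objective.
t*f(x) = 9.63*4.76 = 45.8388
Total = 45.8388 - 5.0269 = 40.8119


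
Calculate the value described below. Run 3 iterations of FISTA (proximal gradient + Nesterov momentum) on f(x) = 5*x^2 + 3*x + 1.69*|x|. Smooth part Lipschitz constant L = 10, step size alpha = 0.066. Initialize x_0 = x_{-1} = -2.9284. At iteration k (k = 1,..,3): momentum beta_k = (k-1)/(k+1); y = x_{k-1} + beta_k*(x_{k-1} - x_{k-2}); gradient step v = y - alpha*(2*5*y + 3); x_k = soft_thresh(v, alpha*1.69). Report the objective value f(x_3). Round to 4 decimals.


FISTA on f(x) = 5*x^2 + 3*x + 1.69*|x|
L = 10, alpha = 0.066
Iteration 1: beta = 0.0, y = -2.9284 + 0.0*(-2.9284 + 2.9284) = -2.9284
  grad(y) = -26.284, v = y - alpha*grad = -1.1937
  prox(v) = soft_thresh(-1.1937, 0.1115) = -1.0821
Iteration 2: beta = 0.3333, y = -1.0821 + 0.3333*(-1.0821 + 2.9284) = -0.4667
  grad(y) = -1.6669, v = y - alpha*grad = -0.3567
  prox(v) = soft_thresh(-0.3567, 0.1115) = -0.2451
Iteration 3: beta = 0.5, y = -0.2451 + 0.5*(-0.2451 + 1.0821) = 0.1734
  grad(y) = 4.7336, v = y - alpha*grad = -0.1391
  prox(v) = soft_thresh(-0.1391, 0.1115) = -0.0275
f(x_3) = 5*(-0.0275)^2 + 3*(-0.0275) + 1.69*|-0.0275| = -0.0323


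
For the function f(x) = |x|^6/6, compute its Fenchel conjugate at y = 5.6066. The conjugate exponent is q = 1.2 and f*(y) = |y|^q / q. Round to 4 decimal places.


The conjugate exponent q satisfies 1/p + 1/q = 1.
p = 6, so q = 6/(6 - 1) = 1.2
|y|^q = 5.6066^1.2 = 7.9148
f*(5.6066) = 7.9148 / 1.2 = 6.5957


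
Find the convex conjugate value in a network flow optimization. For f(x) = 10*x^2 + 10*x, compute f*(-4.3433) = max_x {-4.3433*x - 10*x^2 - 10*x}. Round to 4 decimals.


f*(y) = sup_x {y*x - a*x^2 - b*x} = sup_x {(y-b)*x - a*x^2}
FOC: (y - b) - 2a*x = 0 => x* = (y - b)/(2a)
x* = (-4.3433 - 10)/(2*10) = -0.7172
f*(-4.3433) = (y-b)^2/(4a) = (-4.3433 - 10)^2/(4*10)
= 205.7303/40 = 5.1433


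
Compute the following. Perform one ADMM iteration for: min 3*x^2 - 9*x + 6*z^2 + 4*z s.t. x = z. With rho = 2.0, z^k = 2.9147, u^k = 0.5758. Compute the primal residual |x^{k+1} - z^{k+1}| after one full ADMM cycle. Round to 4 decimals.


ADMM iteration with rho = 2.0, z^k = 2.9147, u^k = 0.5758
Step 1: x-update.
Minimize 3*x^2 - 9*x + (2.0/2)*(x - 2.9147 + 0.5758)^2
FOC: (2*3 + 2.0)*x = 9 + 2.0*(2.9147 - 0.5758)
x^{k+1} = 1.7097
Step 2: z-update.
Minimize 6*z^2 + 4*z + (2.0/2)*(1.7097 - z + 0.5758)^2
FOC: (2*6 + 2.0)*z = -4 + 2.0*(1.7097 + 0.5758)
z^{k+1} = 0.0408
Step 3: u-update.
u^{k+1} = 0.5758 + 1.7097 - 0.0408 = 2.2447
Step 4: Primal residual = |1.7097 - 0.0408| = 1.6689


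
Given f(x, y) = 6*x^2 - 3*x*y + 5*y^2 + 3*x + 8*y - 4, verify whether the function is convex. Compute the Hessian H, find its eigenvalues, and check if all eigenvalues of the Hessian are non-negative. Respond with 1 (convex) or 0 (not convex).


The Hessian of f(x,y) = 6*x^2 - 3*x*y + 5*y^2 + 3*x + 8*y - 4 is:
H = [[12, -3], [-3, 10]]
Trace = 12 + 10 = 22
Determinant = 12*10 - (-3)^2 = 111
Discriminant = (22)^2 - 4*111 = 40.0
Eigenvalues: lambda_1 = 7.8377, lambda_2 = 14.1623
The function is convex.

1


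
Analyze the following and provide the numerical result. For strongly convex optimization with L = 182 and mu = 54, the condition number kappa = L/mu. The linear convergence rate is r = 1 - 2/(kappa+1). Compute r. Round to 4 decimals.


Step 1: Compute the condition number.
kappa = L/mu = 182/54 = 3.3704
Step 2: Compute the convergence rate.
r = 1 - 2/(kappa + 1) = 1 - 2*mu/(L + mu) = (L - mu)/(L + mu) = 128/236 = 0.5424


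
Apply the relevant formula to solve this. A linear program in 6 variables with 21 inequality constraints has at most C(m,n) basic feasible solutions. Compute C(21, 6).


Each vertex corresponds to some choice of n active constraints out of m, so the number of vertices is at most C(m, n) = m! / (n!(m-n)!).
m = 21, n = 6
Numerator: 21 * 20 * 19 * 18 * 17 * 16
Denominator: 6! = 720
C(21, 6) = 54264


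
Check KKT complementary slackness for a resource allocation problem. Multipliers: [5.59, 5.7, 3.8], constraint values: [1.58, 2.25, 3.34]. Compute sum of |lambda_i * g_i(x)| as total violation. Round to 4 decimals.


KKT complementary slackness check:
lambda_1 * g_1 = 5.59 * 1.58 = 8.8322
lambda_2 * g_2 = 5.7 * 2.25 = 12.825
lambda_3 * g_3 = 3.8 * 3.34 = 12.692
Total violation = 8.8322 + 12.825 + 12.692 = 34.3492


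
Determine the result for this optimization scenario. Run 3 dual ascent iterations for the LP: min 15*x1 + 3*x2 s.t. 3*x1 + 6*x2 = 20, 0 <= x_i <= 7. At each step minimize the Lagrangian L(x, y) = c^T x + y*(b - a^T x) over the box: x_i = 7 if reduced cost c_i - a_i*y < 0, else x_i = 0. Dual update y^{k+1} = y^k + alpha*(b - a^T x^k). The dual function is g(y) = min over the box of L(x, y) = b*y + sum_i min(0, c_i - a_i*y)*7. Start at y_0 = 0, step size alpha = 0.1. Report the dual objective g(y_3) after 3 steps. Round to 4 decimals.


Dual ascent for LP: min 15*x1 + 3*x2, 3*x1 + 6*x2 = 20, 0 <= x_i <= 7
Step 1: y^k = 0.0, reduced costs: (15.0, 3.0)
  x^k = (0.0, 0.0), subgradient = b - a^T x = 20.0
  y^{k+1} = 0.0 + 0.1*20.0 = 2.0
Step 2: y^k = 2.0, reduced costs: (9.0, -9.0)
  x^k = (0.0, 7.0), subgradient = b - a^T x = -22.0
  y^{k+1} = 2.0 + 0.1*-22.0 = -0.2
Step 3: y^k = -0.2, reduced costs: (15.6, 4.2)
  x^k = (0.0, 0.0), subgradient = b - a^T x = 20.0
  y^{k+1} = -0.2 + 0.1*20.0 = 1.8
Dual objective at y_3 = 1.8: reduced costs (9.6, -7.8), box minimizer x = (0.0, 7.0)
g(y_3) = b*y + (c1 - a1*y)*x1 + (c2 - a2*y)*x2 = 20*1.8 + 9.6*0.0 + (-7.8)*7.0 = 36.0 + 0.0 - 54.6 = -18.6


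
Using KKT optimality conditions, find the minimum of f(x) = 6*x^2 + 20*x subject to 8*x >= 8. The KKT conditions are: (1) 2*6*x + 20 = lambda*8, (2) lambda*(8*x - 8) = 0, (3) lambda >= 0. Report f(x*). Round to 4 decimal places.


Step 1: Try lambda = 0 (constraint inactive).
x_unc = -20/(2*6) = -1.6667
Check: 8*-1.6667 = -13.3336 < 8 -- violated!
Step 2: Constraint must be active: 8*x = 8
x* = 8/8 = 1.0
lambda = (2*6*1.0 + 20)/8 = 4.0
Step 3: Compute optimal value.
f(x*) = 6*1.0^2 + 20*1.0 = 26.0


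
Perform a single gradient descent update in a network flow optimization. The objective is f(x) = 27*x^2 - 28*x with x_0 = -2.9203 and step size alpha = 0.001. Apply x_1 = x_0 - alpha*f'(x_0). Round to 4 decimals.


We compute the gradient at x_0 and apply the update.
f'(x) = 54*x - 28
f'(-2.9203) = 54*-2.9203 - 28 = -185.6962
x_1 = -2.9203 - 0.001*-185.6962 = -2.7346


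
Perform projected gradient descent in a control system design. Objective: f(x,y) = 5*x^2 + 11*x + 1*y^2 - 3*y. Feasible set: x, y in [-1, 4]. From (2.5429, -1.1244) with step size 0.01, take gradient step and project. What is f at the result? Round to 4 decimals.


Step 1: Compute gradient at (2.5429, -1.1244).
grad_x = 2*5*2.5429 + 11 = 36.429
grad_y = 2*1*-1.1244 - 3 = -5.2488
Step 2: Gradient step.
x_raw = 2.5429 - 0.01*36.429 = 2.1786
y_raw = -1.1244 - 0.01*-5.2488 = -1.0719
Step 3: Project onto [-1, 4].
x_proj = clip(2.1786) = 2.1786
y_proj = clip(-1.0719) = -1.0
Step 4: Evaluate f.
f(2.1786, -1.0) = 51.6964


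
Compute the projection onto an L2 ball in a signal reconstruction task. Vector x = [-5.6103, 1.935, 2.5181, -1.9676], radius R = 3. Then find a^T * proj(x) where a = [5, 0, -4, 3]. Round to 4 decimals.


Step 1: Compute ||x|| (intermediates to 6 decimals).
||x|| = sqrt((-5.6103)^2 + 1.935^2 + 2.5181^2 + (-1.9676)^2) = 6.740324
Step 2: Project.
Since ||x|| > R, scale = R/||x|| = 3/6.740324 = 0.445082, proj(x) = scale * x
proj(x) = [-2.497044, 0.861234, 1.120761, -0.875743]
Step 3: Dot product.
a^T * proj(x) = 5*(-2.497044) + 0*0.861234 - 4*1.120761 + 3*(-0.875743) = -19.5955


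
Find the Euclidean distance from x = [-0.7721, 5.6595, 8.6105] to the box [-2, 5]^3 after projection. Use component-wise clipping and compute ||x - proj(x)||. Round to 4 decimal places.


Project each component onto [-2, 5].
clip(-0.7721) = -0.7721, clip(5.6595) = 5.0, clip(8.6105) = 5.0
Projection = [-0.7721, 5.0, 5.0]
Squared diffs: [0.0, 0.4349, 13.0357]
Distance = sqrt(13.4706) = 3.6702


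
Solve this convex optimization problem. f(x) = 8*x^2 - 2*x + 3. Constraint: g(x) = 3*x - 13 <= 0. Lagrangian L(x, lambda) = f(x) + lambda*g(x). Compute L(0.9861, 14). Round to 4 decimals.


Step 1: Evaluate f(x).
f(0.9861) = 8*0.9861^2 - 2*0.9861 + 3 = 8.8069
Step 2: Evaluate g(x).
g(0.9861) = 3*0.9861 - 13 = -10.0417
Step 3: Compute Lagrangian.
L = 8.8069 + 14*-10.0417 = -131.7769


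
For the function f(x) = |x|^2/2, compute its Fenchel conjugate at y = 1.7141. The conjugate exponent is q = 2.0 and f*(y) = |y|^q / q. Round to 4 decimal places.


The conjugate exponent q satisfies 1/p + 1/q = 1.
p = 2, so q = 2/(2 - 1) = 2.0
|y|^q = 1.7141^2.0 = 2.9381
f*(1.7141) = 2.9381 / 2.0 = 1.4691


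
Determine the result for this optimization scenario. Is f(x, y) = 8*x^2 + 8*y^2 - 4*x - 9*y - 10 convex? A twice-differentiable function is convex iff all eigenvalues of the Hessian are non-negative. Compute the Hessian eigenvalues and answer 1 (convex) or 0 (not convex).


The Hessian of f(x,y) = 8*x^2 + 8*y^2 - 4*x - 9*y - 10 is:
H = [[16, 0], [0, 16]]
Trace = 16 + 16 = 32
Determinant = 16*16 - (0)^2 = 256
Discriminant = (32)^2 - 4*256 = 0.0
Eigenvalues: lambda_1 = 16.0, lambda_2 = 16.0
The function is convex.

1


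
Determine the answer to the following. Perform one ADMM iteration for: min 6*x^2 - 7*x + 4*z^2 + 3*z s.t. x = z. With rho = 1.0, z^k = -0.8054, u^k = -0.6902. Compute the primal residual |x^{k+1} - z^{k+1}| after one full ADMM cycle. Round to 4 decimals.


ADMM iteration with rho = 1.0, z^k = -0.8054, u^k = -0.6902
Step 1: x-update.
Minimize 6*x^2 - 7*x + (1.0/2)*(x + 0.8054 - 0.6902)^2
FOC: (2*6 + 1.0)*x = 7 + 1.0*(-0.8054 + 0.6902)
x^{k+1} = 0.5296
Step 2: z-update.
Minimize 4*z^2 + 3*z + (1.0/2)*(0.5296 - z - 0.6902)^2
FOC: (2*4 + 1.0)*z = -3 + 1.0*(0.5296 - 0.6902)
z^{k+1} = -0.3512
Step 3: u-update.
u^{k+1} = -0.6902 + 0.5296 + 0.3512 = 0.1906
Step 4: Primal residual = |0.5296 + 0.3512| = 0.8808


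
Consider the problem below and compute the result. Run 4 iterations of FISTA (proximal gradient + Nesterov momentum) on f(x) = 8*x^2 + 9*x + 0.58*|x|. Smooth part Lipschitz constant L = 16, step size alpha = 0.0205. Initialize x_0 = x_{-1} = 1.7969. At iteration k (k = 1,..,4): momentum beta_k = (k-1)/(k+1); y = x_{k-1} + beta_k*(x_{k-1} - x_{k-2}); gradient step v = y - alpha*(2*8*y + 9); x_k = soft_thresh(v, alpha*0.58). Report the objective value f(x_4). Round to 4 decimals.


FISTA on f(x) = 8*x^2 + 9*x + 0.58*|x|
L = 16, alpha = 0.0205
Iteration 1: beta = 0.0, y = 1.7969 + 0.0*(1.7969 - 1.7969) = 1.7969
  grad(y) = 37.7504, v = y - alpha*grad = 1.023
  prox(v) = soft_thresh(1.023, 0.0119) = 1.0111
Iteration 2: beta = 0.3333, y = 1.0111 + 0.3333*(1.0111 - 1.7969) = 0.7492
  grad(y) = 20.9872, v = y - alpha*grad = 0.319
  prox(v) = soft_thresh(0.319, 0.0119) = 0.3071
Iteration 3: beta = 0.5, y = 0.3071 + 0.5*(0.3071 - 1.0111) = -0.045
  grad(y) = 8.2808, v = y - alpha*grad = -0.2147
  prox(v) = soft_thresh(-0.2147, 0.0119) = -0.2028
Iteration 4: beta = 0.6, y = -0.2028 + 0.6*(-0.2028 - 0.3071) = -0.5088
  grad(y) = 0.8599, v = y - alpha*grad = -0.5264
  prox(v) = soft_thresh(-0.5264, 0.0119) = -0.5145
f(x_4) = 8*(-0.5145)^2 + 9*(-0.5145) + 0.58*|-0.5145| = -2.2144


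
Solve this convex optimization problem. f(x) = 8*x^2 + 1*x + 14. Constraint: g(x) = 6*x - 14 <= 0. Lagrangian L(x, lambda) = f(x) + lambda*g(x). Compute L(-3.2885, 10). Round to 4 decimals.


Step 1: Evaluate f(x).
f(-3.2885) = 8*(-3.2885)^2 + 1*(-3.2885) + 14 = 97.2254
Step 2: Evaluate g(x).
g(-3.2885) = 6*-3.2885 - 14 = -33.731
Step 3: Compute Lagrangian.
L = 97.2254 + 10*-33.731 = -240.0846


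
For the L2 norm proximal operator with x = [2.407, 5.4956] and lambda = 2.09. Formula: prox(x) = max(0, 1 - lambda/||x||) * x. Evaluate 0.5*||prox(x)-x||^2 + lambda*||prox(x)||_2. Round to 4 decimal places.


Step 1: Compute ||x||.
||x|| = 5.9996
Step 2: Compute scaling factor.
scale = max(0, 1 - 2.09/5.9996) = 0.6516
Step 3: prox(x) = [1.5685, 3.5812]
||prox(x)|| = 3.9096
Step 4: Proximal objective.
0.5*||prox-x||^2 = 2.1841
lambda*||prox|| = 8.1711
Total = 10.3551


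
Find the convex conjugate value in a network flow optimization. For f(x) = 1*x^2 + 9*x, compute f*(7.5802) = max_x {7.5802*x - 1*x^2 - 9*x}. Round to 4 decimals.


f*(y) = sup_x {y*x - a*x^2 - b*x} = sup_x {(y-b)*x - a*x^2}
FOC: (y - b) - 2a*x = 0 => x* = (y - b)/(2a)
x* = (7.5802 - 9)/(2*1) = -0.7099
f*(7.5802) = (y-b)^2/(4a) = (7.5802 - 9)^2/(4*1)
= 2.0158/4 = 0.504


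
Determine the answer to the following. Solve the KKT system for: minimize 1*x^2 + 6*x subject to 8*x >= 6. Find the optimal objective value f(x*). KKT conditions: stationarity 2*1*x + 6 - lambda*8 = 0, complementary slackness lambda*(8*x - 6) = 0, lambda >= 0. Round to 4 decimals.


Step 1: Try lambda = 0 (constraint inactive).
x_unc = -6/(2*1) = -3.0
Check: 8*-3.0 = -24.0 < 6 -- violated!
Step 2: Constraint must be active: 8*x = 6
x* = 6/8 = 0.75
lambda = (2*1*0.75 + 6)/8 = 0.9375
Step 3: Compute optimal value.
f(x*) = 1*0.75^2 + 6*0.75 = 5.0625


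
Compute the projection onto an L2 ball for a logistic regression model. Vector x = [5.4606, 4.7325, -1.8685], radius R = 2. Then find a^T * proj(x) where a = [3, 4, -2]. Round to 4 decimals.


Step 1: Compute ||x|| (intermediates to 6 decimals).
||x|| = sqrt(5.4606^2 + 4.7325^2 + (-1.8685)^2) = 7.463645
Step 2: Project.
Since ||x|| > R, scale = R/||x|| = 2/7.463645 = 0.267966, proj(x) = scale * x
proj(x) = [1.463255, 1.268149, -0.500694]
Step 3: Dot product.
a^T * proj(x) = 3*1.463255 + 4*1.268149 - 2*(-0.500694) = 10.4637


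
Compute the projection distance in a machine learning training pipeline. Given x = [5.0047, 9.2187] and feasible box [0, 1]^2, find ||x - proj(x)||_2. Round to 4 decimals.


Project each component onto [0, 1].
clip(5.0047) = 1.0, clip(9.2187) = 1.0
Projection = [1.0, 1.0]
Squared diffs: [16.0376, 67.547]
Distance = sqrt(83.5846) = 9.1425


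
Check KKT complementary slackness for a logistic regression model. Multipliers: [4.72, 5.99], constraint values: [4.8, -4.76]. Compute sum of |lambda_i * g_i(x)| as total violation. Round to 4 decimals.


KKT complementary slackness check:
lambda_1 * g_1 = 4.72 * 4.8 = 22.656
lambda_2 * g_2 = 5.99 * -4.76 = -28.5124
Total violation = 22.656 + 28.5124 = 51.1684


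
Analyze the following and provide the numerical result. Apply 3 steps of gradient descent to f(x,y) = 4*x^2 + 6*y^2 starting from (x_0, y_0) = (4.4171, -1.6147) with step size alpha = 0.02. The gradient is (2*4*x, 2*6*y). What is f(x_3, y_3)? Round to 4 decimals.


Gradient descent on f(x,y) = 4*x^2 + 6*y^2.
Starting point: (4.4171, -1.6147), alpha = 0.02
Step 1: grad_x = 2*4*4.4171 = 35.3368, grad_y = 2*6*-1.6147 = -19.3764
  x_1 = 4.4171 - 0.02*35.3368 = 3.7104
  y_1 = -1.6147 - 0.02*-19.3764 = -1.2272
Step 2: grad_x = 2*4*3.7104 = 29.6829, grad_y = 2*6*-1.2272 = -14.7261
  x_2 = 3.7104 - 0.02*29.6829 = 3.1167
  y_2 = -1.2272 - 0.02*-14.7261 = -0.9327
Step 3: grad_x = 2*4*3.1167 = 24.9336, grad_y = 2*6*-0.9327 = -11.1918
  x_3 = 3.1167 - 0.02*24.9336 = 2.618
  y_3 = -0.9327 - 0.02*-11.1918 = -0.7088
f(2.618, -0.7088) = 4*2.618^2 + 6*(-0.7088)^2 = 30.4309


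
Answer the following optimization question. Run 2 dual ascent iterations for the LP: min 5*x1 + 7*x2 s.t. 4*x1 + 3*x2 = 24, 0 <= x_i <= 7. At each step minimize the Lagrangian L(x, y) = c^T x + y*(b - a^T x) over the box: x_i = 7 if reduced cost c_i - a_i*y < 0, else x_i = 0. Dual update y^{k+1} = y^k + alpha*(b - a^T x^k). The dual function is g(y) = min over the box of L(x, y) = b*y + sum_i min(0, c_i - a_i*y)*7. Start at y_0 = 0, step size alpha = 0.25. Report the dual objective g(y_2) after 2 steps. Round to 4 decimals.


Dual ascent for LP: min 5*x1 + 7*x2, 4*x1 + 3*x2 = 24, 0 <= x_i <= 7
Step 1: y^k = 0.0, reduced costs: (5.0, 7.0)
  x^k = (0.0, 0.0), subgradient = b - a^T x = 24.0
  y^{k+1} = 0.0 + 0.25*24.0 = 6.0
Step 2: y^k = 6.0, reduced costs: (-19.0, -11.0)
  x^k = (7.0, 7.0), subgradient = b - a^T x = -25.0
  y^{k+1} = 6.0 + 0.25*-25.0 = -0.25
Dual objective at y_2 = -0.25: reduced costs (6.0, 7.75), box minimizer x = (0.0, 0.0)
g(y_2) = b*y + (c1 - a1*y)*x1 + (c2 - a2*y)*x2 = 24*(-0.25) + 6.0*0.0 + 7.75*0.0 = -6.0 + 0.0 + 0.0 = -6.0


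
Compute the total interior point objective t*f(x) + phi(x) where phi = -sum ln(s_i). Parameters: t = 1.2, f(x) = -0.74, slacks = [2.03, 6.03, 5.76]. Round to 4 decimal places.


Step 1: Compute log-barrier.
ln values: [0.708, 1.7967, 1.7509]
phi = -(0.708 + 1.7967 + 1.7509) = -4.2557
Step 2: Compute augmented objective.
t*f(x) = 1.2*-0.74 = -0.888
Total = -0.888 - 4.2557 = -5.1437


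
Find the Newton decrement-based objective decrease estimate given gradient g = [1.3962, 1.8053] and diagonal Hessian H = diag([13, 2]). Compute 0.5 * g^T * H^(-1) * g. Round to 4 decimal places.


Step 1: H is diagonal, so H^(-1) * g = [0.1074, 0.9027].
Step 2: g^T H^(-1) g = sum_i g_i^2 / H_ii
  = (1.3962)^2/13 + (1.8053)^2/2
  = 0.15 + 1.6296 = 1.7795
Step 3: Objective decrease = 0.5 * g^T H^(-1) g = 0.8898


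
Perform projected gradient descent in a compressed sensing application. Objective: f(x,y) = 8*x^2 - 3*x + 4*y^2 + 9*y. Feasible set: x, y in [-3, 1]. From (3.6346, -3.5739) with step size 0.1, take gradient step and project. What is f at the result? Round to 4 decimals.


Step 1: Compute gradient at (3.6346, -3.5739).
grad_x = 2*8*3.6346 - 3 = 55.1536
grad_y = 2*4*-3.5739 + 9 = -19.5912
Step 2: Gradient step.
x_raw = 3.6346 - 0.1*55.1536 = -1.8808
y_raw = -3.5739 - 0.1*-19.5912 = -1.6148
Step 3: Project onto [-3, 1].
x_proj = clip(-1.8808) = -1.8808
y_proj = clip(-1.6148) = -1.6148
Step 4: Evaluate f.
f(-1.8808, -1.6148) = 29.8374
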